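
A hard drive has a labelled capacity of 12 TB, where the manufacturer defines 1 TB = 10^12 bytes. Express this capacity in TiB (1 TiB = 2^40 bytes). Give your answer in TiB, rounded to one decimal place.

10.9 TiB

12 TB = 12 × 10^12 bytes = 12,000,000,000,000 bytes
1 TiB = 2^40 bytes = 1,099,511,627,776 bytes
12,000,000,000,000 / 1,099,511,627,776 = 10.9 TiB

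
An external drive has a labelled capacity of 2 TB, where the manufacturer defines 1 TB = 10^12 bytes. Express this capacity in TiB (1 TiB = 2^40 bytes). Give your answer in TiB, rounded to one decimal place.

1.8 TiB

2 TB × 1,000,000,000,000 bytes/TB = 2,000,000,000,000 bytes
1 TiB = 2^40 bytes = 1,099,511,627,776 bytes
2,000,000,000,000 / 1,099,511,627,776 = 1.8 TiB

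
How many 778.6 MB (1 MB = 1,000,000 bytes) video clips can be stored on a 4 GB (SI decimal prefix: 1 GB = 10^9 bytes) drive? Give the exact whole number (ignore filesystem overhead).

Capacity: 4 GB = 4,000,000,000 bytes
Per item: 778.6 MB = 778,600,000 bytes
⌊4,000,000,000 / 778,600,000⌋ = 5

5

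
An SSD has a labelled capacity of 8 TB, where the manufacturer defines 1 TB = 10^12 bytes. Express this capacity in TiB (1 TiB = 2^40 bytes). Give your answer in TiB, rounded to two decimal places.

7.28 TiB

8 TB = 8 × 10^12 bytes = 8,000,000,000,000 bytes
1 TiB = 2^40 bytes = 1,099,511,627,776 bytes
8,000,000,000,000 / 1,099,511,627,776 = 7.28 TiB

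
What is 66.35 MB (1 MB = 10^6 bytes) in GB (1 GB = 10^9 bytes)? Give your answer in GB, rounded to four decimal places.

66.35 MB × 1,000,000 bytes/MB = 66,350,000 bytes
1 GB = 1,000,000,000 bytes
66,350,000 / 1,000,000,000 = 0.0664 GB

0.0664 GB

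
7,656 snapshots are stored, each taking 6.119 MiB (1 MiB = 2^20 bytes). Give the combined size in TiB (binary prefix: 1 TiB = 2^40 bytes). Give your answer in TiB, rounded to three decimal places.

Total = 7,656 × 6.119 MiB = 46847.064 MiB
= 46847.064 × 1,048,576 bytes = 49,122,706,980.864 bytes
1 TiB = 1,099,511,627,776 bytes
49,122,706,980.864 / 1,099,511,627,776 = 0.045 TiB

0.045 TiB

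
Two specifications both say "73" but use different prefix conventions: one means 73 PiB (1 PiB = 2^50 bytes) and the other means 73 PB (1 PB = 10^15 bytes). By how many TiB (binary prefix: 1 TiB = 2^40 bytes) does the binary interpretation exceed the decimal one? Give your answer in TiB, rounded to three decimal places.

8,358.887 TiB

73 PiB = 73 × 1,125,899,906,842,624 = 82,190,693,199,511,552 bytes
73 PB = 73 × 1,000,000,000,000,000 = 73,000,000,000,000,000 bytes
difference = 9,190,693,199,511,552 bytes
9,190,693,199,511,552 / 1,099,511,627,776 = 8,358.887 TiB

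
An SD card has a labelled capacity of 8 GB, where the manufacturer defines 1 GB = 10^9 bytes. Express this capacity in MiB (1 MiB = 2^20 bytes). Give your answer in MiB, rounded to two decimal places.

8 GB × 1,000,000,000 bytes/GB = 8,000,000,000 bytes
1 MiB = 2^20 bytes = 1,048,576 bytes
8,000,000,000 / 1,048,576 = 7,629.39 MiB

7,629.39 MiB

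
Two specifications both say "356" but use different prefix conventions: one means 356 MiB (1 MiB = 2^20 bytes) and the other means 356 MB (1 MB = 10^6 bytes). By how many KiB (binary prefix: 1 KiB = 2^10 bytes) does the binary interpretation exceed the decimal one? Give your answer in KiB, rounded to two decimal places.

16,887.75 KiB

356 MiB = 356 × 1,048,576 = 373,293,056 bytes
356 MB = 356 × 1,000,000 = 356,000,000 bytes
difference = 17,293,056 bytes
17,293,056 / 1,024 = 16,887.75 KiB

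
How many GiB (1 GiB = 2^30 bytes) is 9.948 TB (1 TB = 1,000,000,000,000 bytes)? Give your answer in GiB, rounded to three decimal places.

9.948 TB = 9.948 × 10^12 bytes = 9,948,000,000,000 bytes
1 GiB = 2^30 bytes = 1,073,741,824 bytes
9,948,000,000,000 / 1,073,741,824 = 9,264.797 GiB

9,264.797 GiB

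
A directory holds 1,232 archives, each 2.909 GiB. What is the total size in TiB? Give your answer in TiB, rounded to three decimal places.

3.500 TiB

Total = 1,232 × 2.909 GiB = 3583.888 GiB
= 3583.888 × 1,073,741,824 bytes = 3,848,170,438,131.712 bytes
1 TiB = 1,099,511,627,776 bytes
3,848,170,438,131.712 / 1,099,511,627,776 = 3.500 TiB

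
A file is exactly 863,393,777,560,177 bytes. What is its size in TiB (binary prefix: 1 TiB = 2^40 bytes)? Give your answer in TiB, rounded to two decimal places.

785.25 TiB

863,393,777,560,177 bytes given.
1 TiB = 1,099,511,627,776 bytes
863,393,777,560,177 / 1,099,511,627,776 = 785.25 TiB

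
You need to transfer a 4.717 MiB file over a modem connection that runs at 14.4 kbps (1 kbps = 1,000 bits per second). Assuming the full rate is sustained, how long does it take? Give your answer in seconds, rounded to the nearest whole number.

4.717 MiB = 4,946,132.992 bytes = 39,569,063.936 bits
14.4 kbps = 14,400 bits/s
time = 39,569,063.936 / 14,400 = 2,748 s

2,748 seconds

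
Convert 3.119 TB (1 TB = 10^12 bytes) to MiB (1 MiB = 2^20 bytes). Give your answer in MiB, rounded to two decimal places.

2,974,510.19 MiB

3.119 TB = 3.119 × 10^12 bytes = 3,119,000,000,000 bytes
1 MiB = 2^20 bytes = 1,048,576 bytes
3,119,000,000,000 / 1,048,576 = 2,974,510.19 MiB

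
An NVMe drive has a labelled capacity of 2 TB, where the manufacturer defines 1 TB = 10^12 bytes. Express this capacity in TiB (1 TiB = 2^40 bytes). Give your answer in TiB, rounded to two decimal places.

2 TB = 2 × 10^12 bytes = 2,000,000,000,000 bytes
1 TiB = 1,099,511,627,776 bytes
2,000,000,000,000 / 1,099,511,627,776 = 1.82 TiB

1.82 TiB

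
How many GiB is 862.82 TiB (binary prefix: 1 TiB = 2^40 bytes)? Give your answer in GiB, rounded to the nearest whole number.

883,528 GiB

862.82 TiB × 1,099,511,627,776 bytes/TiB = 948,680,622,677,688.32 bytes
1 GiB = 1,073,741,824 bytes
948,680,622,677,688.32 / 1,073,741,824 = 883,528 GiB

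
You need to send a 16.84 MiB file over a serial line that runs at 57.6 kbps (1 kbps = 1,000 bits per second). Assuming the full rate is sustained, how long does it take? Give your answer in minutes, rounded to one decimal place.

40.9 minutes

16.84 MiB = 17,658,019.84 bytes = 141,264,158.72 bits
57.6 kbps = 57,600 bits/s
time = 141,264,158.72 / 57,600 = 2,452.50 s
2,452.50 s / 60 = 40.9 minutes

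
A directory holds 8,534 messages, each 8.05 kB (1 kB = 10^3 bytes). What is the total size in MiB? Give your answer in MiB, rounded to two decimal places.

65.52 MiB

Total = 8,534 × 8.05 kB = 68698.7 kB
= 68698.7 × 1,000 bytes = 68,698,700 bytes
1 MiB = 1,048,576 bytes
68,698,700 / 1,048,576 = 65.52 MiB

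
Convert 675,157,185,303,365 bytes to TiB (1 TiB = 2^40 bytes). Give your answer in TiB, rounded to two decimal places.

614.05 TiB

675,157,185,303,365 bytes given.
1 TiB = 2^40 bytes = 1,099,511,627,776 bytes
675,157,185,303,365 / 1,099,511,627,776 = 614.05 TiB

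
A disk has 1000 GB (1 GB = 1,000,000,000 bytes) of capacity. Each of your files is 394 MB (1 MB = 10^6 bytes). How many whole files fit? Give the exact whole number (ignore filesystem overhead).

2,538

Capacity: 1000 GB = 1,000,000,000,000 bytes
Per item: 394 MB = 394,000,000 bytes
⌊1,000,000,000,000 / 394,000,000⌋ = 2,538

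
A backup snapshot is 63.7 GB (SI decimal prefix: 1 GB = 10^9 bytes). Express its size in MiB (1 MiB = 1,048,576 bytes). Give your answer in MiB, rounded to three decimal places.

60,749.054 MiB

63.7 GB × 1,000,000,000 bytes/GB = 63,700,000,000 bytes
1 MiB = 2^20 bytes = 1,048,576 bytes
63,700,000,000 / 1,048,576 = 60,749.054 MiB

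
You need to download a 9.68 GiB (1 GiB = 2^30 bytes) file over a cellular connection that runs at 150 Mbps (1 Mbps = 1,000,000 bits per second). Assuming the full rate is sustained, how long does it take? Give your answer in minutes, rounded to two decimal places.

9.68 GiB = 10,393,820,856.32 bytes = 83,150,566,850.56 bits
150 Mbps = 150,000,000 bits/s
time = 83,150,566,850.56 / 150,000,000 = 554.337 s
554.337 s / 60 = 9.24 minutes

9.24 minutes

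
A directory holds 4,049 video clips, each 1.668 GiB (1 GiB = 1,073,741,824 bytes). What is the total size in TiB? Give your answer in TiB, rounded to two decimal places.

Total = 4,049 × 1.668 GiB = 6753.732 GiB
= 6753.732 × 1,073,741,824 bytes = 7,251,764,516,487.168 bytes
1 TiB = 1,099,511,627,776 bytes
7,251,764,516,487.168 / 1,099,511,627,776 = 6.60 TiB

6.60 TiB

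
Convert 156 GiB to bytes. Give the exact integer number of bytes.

167,503,724,544 bytes

156 × 1,073,741,824 = 167,503,724,544 bytes  (1 GiB = 2^30 bytes)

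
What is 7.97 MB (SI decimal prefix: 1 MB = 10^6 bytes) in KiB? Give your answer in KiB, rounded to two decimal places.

7,783.20 KiB

7.97 MB × 1,000,000 bytes/MB = 7,970,000 bytes
1 KiB = 2^10 bytes = 1,024 bytes
7,970,000 / 1,024 = 7,783.20 KiB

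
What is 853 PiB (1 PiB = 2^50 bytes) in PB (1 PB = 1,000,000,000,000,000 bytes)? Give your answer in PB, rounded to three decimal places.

853 PiB = 853 × 2^50 bytes = 960,392,620,536,758,272 bytes
1 PB = 10^15 bytes = 1,000,000,000,000,000 bytes
960,392,620,536,758,272 / 1,000,000,000,000,000 = 960.393 PB

960.393 PB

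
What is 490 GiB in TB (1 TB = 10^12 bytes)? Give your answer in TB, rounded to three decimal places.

0.526 TB

490 GiB = 490 × 2^30 bytes = 526,133,493,760 bytes
1 TB = 10^12 bytes = 1,000,000,000,000 bytes
526,133,493,760 / 1,000,000,000,000 = 0.526 TB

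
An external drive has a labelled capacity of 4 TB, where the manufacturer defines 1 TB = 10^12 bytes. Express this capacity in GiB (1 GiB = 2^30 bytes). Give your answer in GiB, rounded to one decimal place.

4 TB × 1,000,000,000,000 bytes/TB = 4,000,000,000,000 bytes
1 GiB = 2^30 bytes = 1,073,741,824 bytes
4,000,000,000,000 / 1,073,741,824 = 3,725.3 GiB

3,725.3 GiB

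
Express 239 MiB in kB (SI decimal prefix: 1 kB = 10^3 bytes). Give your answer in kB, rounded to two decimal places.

250,609.66 kB

239 MiB = 239 × 2^20 bytes = 250,609,664 bytes
1 kB = 10^3 bytes = 1,000 bytes
250,609,664 / 1,000 = 250,609.66 kB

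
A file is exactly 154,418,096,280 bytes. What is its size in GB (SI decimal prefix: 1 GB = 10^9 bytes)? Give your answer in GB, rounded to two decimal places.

154,418,096,280 bytes given.
1 GB = 1,000,000,000 bytes
154,418,096,280 / 1,000,000,000 = 154.42 GB

154.42 GB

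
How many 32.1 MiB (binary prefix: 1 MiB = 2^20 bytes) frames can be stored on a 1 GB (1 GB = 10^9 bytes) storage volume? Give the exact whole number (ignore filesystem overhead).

Capacity: 1 GB = 1,000,000,000 bytes
Per item: 32.1 MiB = 33,659,289.6 bytes
⌊1,000,000,000 / 33,659,289.6⌋ = 29

29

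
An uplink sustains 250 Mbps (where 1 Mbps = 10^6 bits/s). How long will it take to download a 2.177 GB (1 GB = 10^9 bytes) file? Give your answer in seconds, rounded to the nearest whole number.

2.177 GB = 2,177,000,000 bytes = 17,416,000,000 bits
250 Mbps = 250,000,000 bits/s
time = 17,416,000,000 / 250,000,000 = 70 s

70 seconds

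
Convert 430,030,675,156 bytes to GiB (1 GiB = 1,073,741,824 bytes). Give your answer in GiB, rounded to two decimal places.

430,030,675,156 bytes given.
1 GiB = 1,073,741,824 bytes
430,030,675,156 / 1,073,741,824 = 400.50 GiB

400.50 GiB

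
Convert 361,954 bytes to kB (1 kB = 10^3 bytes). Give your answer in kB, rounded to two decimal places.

361.95 kB

361,954 bytes given.
1 kB = 1,000 bytes
361,954 / 1,000 = 361.95 kB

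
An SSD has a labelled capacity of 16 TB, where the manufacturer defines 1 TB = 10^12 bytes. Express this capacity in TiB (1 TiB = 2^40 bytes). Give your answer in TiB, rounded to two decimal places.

14.55 TiB

16 TB = 16 × 10^12 bytes = 16,000,000,000,000 bytes
1 TiB = 1,099,511,627,776 bytes
16,000,000,000,000 / 1,099,511,627,776 = 14.55 TiB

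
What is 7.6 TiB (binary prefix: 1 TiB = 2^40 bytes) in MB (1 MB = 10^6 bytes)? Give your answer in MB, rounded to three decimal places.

7.6 TiB = 7.6 × 2^40 bytes = 8,356,288,371,097.6 bytes
1 MB = 1,000,000 bytes
8,356,288,371,097.6 / 1,000,000 = 8,356,288.371 MB

8,356,288.371 MB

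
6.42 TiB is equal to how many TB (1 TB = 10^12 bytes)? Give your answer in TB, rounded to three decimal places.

6.42 TiB = 6.42 × 2^40 bytes = 7,058,864,650,321.92 bytes
1 TB = 1,000,000,000,000 bytes
7,058,864,650,321.92 / 1,000,000,000,000 = 7.059 TB

7.059 TB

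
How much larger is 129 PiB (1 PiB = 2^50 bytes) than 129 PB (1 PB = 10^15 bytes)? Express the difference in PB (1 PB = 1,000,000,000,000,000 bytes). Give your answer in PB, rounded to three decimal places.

16.241 PB

129 PiB = 129 × 1,125,899,906,842,624 = 145,241,087,982,698,496 bytes
129 PB = 129 × 1,000,000,000,000,000 = 129,000,000,000,000,000 bytes
difference = 16,241,087,982,698,496 bytes
16,241,087,982,698,496 / 1,000,000,000,000,000 = 16.241 PB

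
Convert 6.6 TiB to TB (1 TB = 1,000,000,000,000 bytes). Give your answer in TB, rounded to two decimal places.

6.6 TiB = 6.6 × 2^40 bytes = 7,256,776,743,321.6 bytes
1 TB = 10^12 bytes = 1,000,000,000,000 bytes
7,256,776,743,321.6 / 1,000,000,000,000 = 7.26 TB

7.26 TB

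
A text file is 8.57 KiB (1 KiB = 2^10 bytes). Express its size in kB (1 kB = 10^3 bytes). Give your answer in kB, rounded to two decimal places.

8.78 kB

8.57 KiB × 1,024 bytes/KiB = 8,775.68 bytes
1 kB = 1,000 bytes
8,775.68 / 1,000 = 8.78 kB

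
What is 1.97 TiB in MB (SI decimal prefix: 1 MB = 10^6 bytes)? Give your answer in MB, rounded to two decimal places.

2,166,037.91 MB

1.97 TiB = 1.97 × 2^40 bytes = 2,166,037,906,718.72 bytes
1 MB = 1,000,000 bytes
2,166,037,906,718.72 / 1,000,000 = 2,166,037.91 MB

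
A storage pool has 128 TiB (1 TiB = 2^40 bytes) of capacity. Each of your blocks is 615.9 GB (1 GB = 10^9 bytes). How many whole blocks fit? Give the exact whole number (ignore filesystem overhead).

Capacity: 128 TiB = 140,737,488,355,328 bytes
Per item: 615.9 GB = 615,900,000,000 bytes
⌊140,737,488,355,328 / 615,900,000,000⌋ = 228

228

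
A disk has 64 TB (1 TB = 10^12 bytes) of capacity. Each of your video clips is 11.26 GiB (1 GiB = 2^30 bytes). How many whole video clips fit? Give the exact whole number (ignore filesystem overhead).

5,293

Capacity: 64 TB = 64,000,000,000,000 bytes
Per item: 11.26 GiB = 12,090,332,938.24 bytes
⌊64,000,000,000,000 / 12,090,332,938.24⌋ = 5,293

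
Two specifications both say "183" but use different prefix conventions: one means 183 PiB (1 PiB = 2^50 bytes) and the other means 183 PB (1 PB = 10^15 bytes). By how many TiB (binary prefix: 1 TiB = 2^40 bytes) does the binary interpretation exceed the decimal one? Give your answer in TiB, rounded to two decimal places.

183 PiB = 183 × 1,125,899,906,842,624 = 206,039,682,952,200,192 bytes
183 PB = 183 × 1,000,000,000,000,000 = 183,000,000,000,000,000 bytes
difference = 23,039,682,952,200,192 bytes
23,039,682,952,200,192 / 1,099,511,627,776 = 20,954.47 TiB

20,954.47 TiB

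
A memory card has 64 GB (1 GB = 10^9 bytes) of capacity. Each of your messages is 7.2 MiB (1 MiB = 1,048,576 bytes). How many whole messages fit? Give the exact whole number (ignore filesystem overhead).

8,477

Capacity: 64 GB = 64,000,000,000 bytes
Per item: 7.2 MiB = 7,549,747.2 bytes
⌊64,000,000,000 / 7,549,747.2⌋ = 8,477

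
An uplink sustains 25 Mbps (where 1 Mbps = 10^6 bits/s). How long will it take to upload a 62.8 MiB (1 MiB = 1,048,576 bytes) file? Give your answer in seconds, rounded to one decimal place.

62.8 MiB = 65,850,572.8 bytes = 526,804,582.4 bits
25 Mbps = 25,000,000 bits/s
time = 526,804,582.4 / 25,000,000 = 21.1 s

21.1 seconds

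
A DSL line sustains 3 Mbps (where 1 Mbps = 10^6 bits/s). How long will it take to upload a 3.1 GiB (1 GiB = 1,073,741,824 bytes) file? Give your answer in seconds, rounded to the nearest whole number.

3.1 GiB = 3,328,599,654.4 bytes = 26,628,797,235.2 bits
3 Mbps = 3,000,000 bits/s
time = 26,628,797,235.2 / 3,000,000 = 8,876 s

8,876 seconds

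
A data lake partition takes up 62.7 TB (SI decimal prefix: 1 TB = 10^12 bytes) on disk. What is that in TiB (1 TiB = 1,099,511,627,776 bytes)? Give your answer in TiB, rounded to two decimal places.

57.03 TiB

62.7 TB = 62.7 × 10^12 bytes = 62,700,000,000,000 bytes
1 TiB = 1,099,511,627,776 bytes
62,700,000,000,000 / 1,099,511,627,776 = 57.03 TiB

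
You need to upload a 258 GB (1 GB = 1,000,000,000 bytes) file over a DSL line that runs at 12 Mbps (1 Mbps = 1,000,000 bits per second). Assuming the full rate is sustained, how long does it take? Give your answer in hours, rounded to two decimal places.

258 GB = 258,000,000,000 bytes = 2,064,000,000,000 bits
12 Mbps = 12,000,000 bits/s
time = 2,064,000,000,000 / 12,000,000 = 172,000.0000 s
172,000.0000 s / 3600 = 47.78 hours

47.78 hours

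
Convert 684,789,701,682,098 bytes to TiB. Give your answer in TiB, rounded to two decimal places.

684,789,701,682,098 bytes given.
1 TiB = 1,099,511,627,776 bytes
684,789,701,682,098 / 1,099,511,627,776 = 622.81 TiB

622.81 TiB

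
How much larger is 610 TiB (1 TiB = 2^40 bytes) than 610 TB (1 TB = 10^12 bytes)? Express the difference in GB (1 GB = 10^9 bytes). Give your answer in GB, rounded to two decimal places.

610 TiB = 610 × 1,099,511,627,776 = 670,702,092,943,360 bytes
610 TB = 610 × 1,000,000,000,000 = 610,000,000,000,000 bytes
difference = 60,702,092,943,360 bytes
60,702,092,943,360 / 1,000,000,000 = 60,702.09 GB

60,702.09 GB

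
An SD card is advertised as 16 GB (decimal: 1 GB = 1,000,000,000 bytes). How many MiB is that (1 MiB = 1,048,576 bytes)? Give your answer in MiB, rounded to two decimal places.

16 GB = 16 × 10^9 bytes = 16,000,000,000 bytes
1 MiB = 2^20 bytes = 1,048,576 bytes
16,000,000,000 / 1,048,576 = 15,258.79 MiB

15,258.79 MiB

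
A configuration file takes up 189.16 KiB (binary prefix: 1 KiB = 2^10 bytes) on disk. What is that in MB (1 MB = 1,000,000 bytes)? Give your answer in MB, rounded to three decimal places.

189.16 KiB = 189.16 × 2^10 bytes = 193,699.84 bytes
1 MB = 10^6 bytes = 1,000,000 bytes
193,699.84 / 1,000,000 = 0.194 MB

0.194 MB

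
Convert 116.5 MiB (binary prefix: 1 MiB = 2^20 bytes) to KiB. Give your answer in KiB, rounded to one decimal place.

119,296.0 KiB

116.5 MiB × 1,048,576 bytes/MiB = 122,159,104 bytes
1 KiB = 1,024 bytes
122,159,104 / 1,024 = 119,296.0 KiB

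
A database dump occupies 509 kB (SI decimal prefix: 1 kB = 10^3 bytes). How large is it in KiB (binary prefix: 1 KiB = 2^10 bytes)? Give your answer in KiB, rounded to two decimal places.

509 kB × 1,000 bytes/kB = 509,000 bytes
1 KiB = 2^10 bytes = 1,024 bytes
509,000 / 1,024 = 497.07 KiB

497.07 KiB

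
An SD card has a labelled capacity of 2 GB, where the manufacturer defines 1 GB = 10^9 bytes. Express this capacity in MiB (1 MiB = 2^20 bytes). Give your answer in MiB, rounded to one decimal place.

2 GB = 2 × 10^9 bytes = 2,000,000,000 bytes
1 MiB = 1,048,576 bytes
2,000,000,000 / 1,048,576 = 1,907.3 MiB

1,907.3 MiB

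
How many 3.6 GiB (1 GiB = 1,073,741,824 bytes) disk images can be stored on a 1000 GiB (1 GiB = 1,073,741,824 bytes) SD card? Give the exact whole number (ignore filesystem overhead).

277

Capacity: 1000 GiB = 1,073,741,824,000 bytes
Per item: 3.6 GiB = 3,865,470,566.4 bytes
⌊1,073,741,824,000 / 3,865,470,566.4⌋ = 277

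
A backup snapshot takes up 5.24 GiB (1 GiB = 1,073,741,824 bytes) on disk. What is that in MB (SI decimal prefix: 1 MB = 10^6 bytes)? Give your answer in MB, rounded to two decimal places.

5.24 GiB = 5.24 × 2^30 bytes = 5,626,407,157.76 bytes
1 MB = 1,000,000 bytes
5,626,407,157.76 / 1,000,000 = 5,626.41 MB

5,626.41 MB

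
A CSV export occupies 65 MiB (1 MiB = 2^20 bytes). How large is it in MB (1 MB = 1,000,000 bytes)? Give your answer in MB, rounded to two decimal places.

65 MiB × 1,048,576 bytes/MiB = 68,157,440 bytes
1 MB = 1,000,000 bytes
68,157,440 / 1,000,000 = 68.16 MB

68.16 MB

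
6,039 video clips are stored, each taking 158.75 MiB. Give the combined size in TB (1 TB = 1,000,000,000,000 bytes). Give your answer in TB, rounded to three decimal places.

Total = 6,039 × 158.75 MiB = 958691.25 MiB
= 958691.25 × 1,048,576 bytes = 1,005,260,636,160 bytes
1 TB = 1,000,000,000,000 bytes
1,005,260,636,160 / 1,000,000,000,000 = 1.005 TB

1.005 TB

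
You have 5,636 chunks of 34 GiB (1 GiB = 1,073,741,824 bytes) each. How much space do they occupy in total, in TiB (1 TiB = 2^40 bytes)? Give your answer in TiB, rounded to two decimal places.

187.13 TiB

Total = 5,636 × 34 GiB = 191,624 GiB
= 191,624 × 1,073,741,824 bytes = 205,754,703,282,176 bytes
1 TiB = 1,099,511,627,776 bytes
205,754,703,282,176 / 1,099,511,627,776 = 187.13 TiB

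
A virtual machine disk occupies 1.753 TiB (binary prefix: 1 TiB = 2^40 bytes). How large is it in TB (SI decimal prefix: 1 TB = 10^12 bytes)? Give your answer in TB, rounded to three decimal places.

1.927 TB

1.753 TiB = 1.753 × 2^40 bytes = 1,927,443,883,491.328 bytes
1 TB = 1,000,000,000,000 bytes
1,927,443,883,491.328 / 1,000,000,000,000 = 1.927 TB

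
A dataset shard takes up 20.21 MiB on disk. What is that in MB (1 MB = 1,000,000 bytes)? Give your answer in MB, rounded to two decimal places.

21.19 MB

20.21 MiB = 20.21 × 2^20 bytes = 21,191,720.96 bytes
1 MB = 10^6 bytes = 1,000,000 bytes
21,191,720.96 / 1,000,000 = 21.19 MB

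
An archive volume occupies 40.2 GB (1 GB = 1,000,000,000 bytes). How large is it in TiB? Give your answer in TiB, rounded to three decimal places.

0.037 TiB

40.2 GB = 40.2 × 10^9 bytes = 40,200,000,000 bytes
1 TiB = 1,099,511,627,776 bytes
40,200,000,000 / 1,099,511,627,776 = 0.037 TiB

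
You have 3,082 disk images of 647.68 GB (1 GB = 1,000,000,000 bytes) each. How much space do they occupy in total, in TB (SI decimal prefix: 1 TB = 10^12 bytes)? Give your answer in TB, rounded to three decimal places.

Total = 3,082 × 647.68 GB = 1996149.76 GB
= 1996149.76 × 1,000,000,000 bytes = 1,996,149,760,000,000 bytes
1 TB = 1,000,000,000,000 bytes
1,996,149,760,000,000 / 1,000,000,000,000 = 1,996.150 TB

1,996.150 TB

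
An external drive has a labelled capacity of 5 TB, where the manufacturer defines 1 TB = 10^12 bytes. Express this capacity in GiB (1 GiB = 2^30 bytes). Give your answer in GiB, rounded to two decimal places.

5 TB = 5 × 10^12 bytes = 5,000,000,000,000 bytes
1 GiB = 2^30 bytes = 1,073,741,824 bytes
5,000,000,000,000 / 1,073,741,824 = 4,656.61 GiB

4,656.61 GiB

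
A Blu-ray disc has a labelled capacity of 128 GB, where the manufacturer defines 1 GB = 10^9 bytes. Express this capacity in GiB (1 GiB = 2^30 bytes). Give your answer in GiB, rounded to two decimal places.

119.21 GiB

128 GB = 128 × 10^9 bytes = 128,000,000,000 bytes
1 GiB = 2^30 bytes = 1,073,741,824 bytes
128,000,000,000 / 1,073,741,824 = 119.21 GiB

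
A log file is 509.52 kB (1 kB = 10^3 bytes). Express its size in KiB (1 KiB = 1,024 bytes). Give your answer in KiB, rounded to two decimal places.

497.58 KiB

509.52 kB × 1,000 bytes/kB = 509,520 bytes
1 KiB = 1,024 bytes
509,520 / 1,024 = 497.58 KiB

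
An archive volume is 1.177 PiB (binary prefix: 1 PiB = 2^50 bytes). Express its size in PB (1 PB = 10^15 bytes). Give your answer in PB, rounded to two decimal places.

1.177 PiB × 1,125,899,906,842,624 bytes/PiB = 1,325,184,190,353,768.448 bytes
1 PB = 10^15 bytes = 1,000,000,000,000,000 bytes
1,325,184,190,353,768.448 / 1,000,000,000,000,000 = 1.33 PB

1.33 PB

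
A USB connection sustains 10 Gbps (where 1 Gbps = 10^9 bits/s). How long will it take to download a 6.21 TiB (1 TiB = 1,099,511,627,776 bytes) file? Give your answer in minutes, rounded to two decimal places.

6.21 TiB = 6,827,967,208,488.96 bytes = 54,623,737,667,911.68 bits
10 Gbps = 10,000,000,000 bits/s
time = 54,623,737,667,911.68 / 10,000,000,000 = 5,462.374 s
5,462.374 s / 60 = 91.04 minutes

91.04 minutes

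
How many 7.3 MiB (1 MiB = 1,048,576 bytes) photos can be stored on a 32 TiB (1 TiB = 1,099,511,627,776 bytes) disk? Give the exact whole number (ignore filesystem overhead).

4,596,497

Capacity: 32 TiB = 35,184,372,088,832 bytes
Per item: 7.3 MiB = 7,654,604.8 bytes
⌊35,184,372,088,832 / 7,654,604.8⌋ = 4,596,497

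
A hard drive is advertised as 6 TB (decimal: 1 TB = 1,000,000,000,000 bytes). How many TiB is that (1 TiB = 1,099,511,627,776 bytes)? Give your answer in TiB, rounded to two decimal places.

5.46 TiB

6 TB × 1,000,000,000,000 bytes/TB = 6,000,000,000,000 bytes
1 TiB = 1,099,511,627,776 bytes
6,000,000,000,000 / 1,099,511,627,776 = 5.46 TiB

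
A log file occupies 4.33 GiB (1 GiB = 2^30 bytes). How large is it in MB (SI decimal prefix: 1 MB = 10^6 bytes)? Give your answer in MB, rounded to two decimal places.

4,649.30 MB

4.33 GiB = 4.33 × 2^30 bytes = 4,649,302,097.92 bytes
1 MB = 1,000,000 bytes
4,649,302,097.92 / 1,000,000 = 4,649.30 MB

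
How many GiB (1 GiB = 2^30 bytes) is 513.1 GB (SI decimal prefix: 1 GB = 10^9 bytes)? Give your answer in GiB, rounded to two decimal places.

513.1 GB = 513.1 × 10^9 bytes = 513,100,000,000 bytes
1 GiB = 2^30 bytes = 1,073,741,824 bytes
513,100,000,000 / 1,073,741,824 = 477.86 GiB

477.86 GiB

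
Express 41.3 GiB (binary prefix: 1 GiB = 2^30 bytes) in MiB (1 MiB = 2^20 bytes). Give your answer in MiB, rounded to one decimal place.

41.3 GiB × 1,073,741,824 bytes/GiB = 44,345,537,331.2 bytes
1 MiB = 1,048,576 bytes
44,345,537,331.2 / 1,048,576 = 42,291.2 MiB

42,291.2 MiB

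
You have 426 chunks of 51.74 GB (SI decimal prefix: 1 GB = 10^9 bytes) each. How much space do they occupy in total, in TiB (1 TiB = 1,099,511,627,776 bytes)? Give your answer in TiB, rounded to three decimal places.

Total = 426 × 51.74 GB = 22041.24 GB
= 22041.24 × 1,000,000,000 bytes = 22,041,240,000,000 bytes
1 TiB = 1,099,511,627,776 bytes
22,041,240,000,000 / 1,099,511,627,776 = 20.046 TiB

20.046 TiB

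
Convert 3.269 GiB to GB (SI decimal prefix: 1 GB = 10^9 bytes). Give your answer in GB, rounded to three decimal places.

3.269 GiB × 1,073,741,824 bytes/GiB = 3,510,062,022.656 bytes
1 GB = 10^9 bytes = 1,000,000,000 bytes
3,510,062,022.656 / 1,000,000,000 = 3.510 GB

3.510 GB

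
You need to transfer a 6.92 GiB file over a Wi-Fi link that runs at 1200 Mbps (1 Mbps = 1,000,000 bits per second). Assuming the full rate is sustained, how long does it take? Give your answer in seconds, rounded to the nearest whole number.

6.92 GiB = 7,430,293,422.08 bytes = 59,442,347,376.64 bits
1200 Mbps = 1,200,000,000 bits/s
time = 59,442,347,376.64 / 1,200,000,000 = 50 s

50 seconds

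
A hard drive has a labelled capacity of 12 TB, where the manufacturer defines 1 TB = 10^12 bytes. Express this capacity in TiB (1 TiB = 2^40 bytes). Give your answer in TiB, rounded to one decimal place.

12 TB × 1,000,000,000,000 bytes/TB = 12,000,000,000,000 bytes
1 TiB = 2^40 bytes = 1,099,511,627,776 bytes
12,000,000,000,000 / 1,099,511,627,776 = 10.9 TiB

10.9 TiB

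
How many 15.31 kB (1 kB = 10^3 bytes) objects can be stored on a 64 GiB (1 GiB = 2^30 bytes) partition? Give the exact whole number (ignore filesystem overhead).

Capacity: 64 GiB = 68,719,476,736 bytes
Per item: 15.31 kB = 15,310 bytes
⌊68,719,476,736 / 15,310⌋ = 4,488,535

4,488,535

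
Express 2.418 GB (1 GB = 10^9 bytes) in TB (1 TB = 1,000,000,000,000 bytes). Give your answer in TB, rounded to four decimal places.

2.418 GB × 1,000,000,000 bytes/GB = 2,418,000,000 bytes
1 TB = 1,000,000,000,000 bytes
2,418,000,000 / 1,000,000,000,000 = 0.0024 TB

0.0024 TB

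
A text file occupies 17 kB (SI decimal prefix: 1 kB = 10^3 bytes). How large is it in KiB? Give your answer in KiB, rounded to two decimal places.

17 kB = 17 × 10^3 bytes = 17,000 bytes
1 KiB = 2^10 bytes = 1,024 bytes
17,000 / 1,024 = 16.60 KiB

16.60 KiB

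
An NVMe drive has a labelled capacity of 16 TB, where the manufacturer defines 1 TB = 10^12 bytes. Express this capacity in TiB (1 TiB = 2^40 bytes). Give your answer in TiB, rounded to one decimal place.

16 TB × 1,000,000,000,000 bytes/TB = 16,000,000,000,000 bytes
1 TiB = 2^40 bytes = 1,099,511,627,776 bytes
16,000,000,000,000 / 1,099,511,627,776 = 14.6 TiB

14.6 TiB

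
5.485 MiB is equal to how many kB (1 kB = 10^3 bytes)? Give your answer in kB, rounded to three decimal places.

5.485 MiB × 1,048,576 bytes/MiB = 5,751,439.36 bytes
1 kB = 1,000 bytes
5,751,439.36 / 1,000 = 5,751.439 kB

5,751.439 kB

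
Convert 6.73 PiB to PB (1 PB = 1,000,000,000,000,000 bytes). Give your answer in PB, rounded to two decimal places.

7.58 PB

6.73 PiB = 6.73 × 2^50 bytes = 7,577,306,373,050,859.52 bytes
1 PB = 1,000,000,000,000,000 bytes
7,577,306,373,050,859.52 / 1,000,000,000,000,000 = 7.58 PB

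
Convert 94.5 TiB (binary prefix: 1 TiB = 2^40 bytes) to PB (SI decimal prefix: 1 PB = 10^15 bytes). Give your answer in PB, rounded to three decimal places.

94.5 TiB × 1,099,511,627,776 bytes/TiB = 103,903,848,824,832 bytes
1 PB = 10^15 bytes = 1,000,000,000,000,000 bytes
103,903,848,824,832 / 1,000,000,000,000,000 = 0.104 PB

0.104 PB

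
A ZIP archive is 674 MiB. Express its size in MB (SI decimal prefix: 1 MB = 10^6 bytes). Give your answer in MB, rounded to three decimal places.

674 MiB × 1,048,576 bytes/MiB = 706,740,224 bytes
1 MB = 10^6 bytes = 1,000,000 bytes
706,740,224 / 1,000,000 = 706.740 MB

706.740 MB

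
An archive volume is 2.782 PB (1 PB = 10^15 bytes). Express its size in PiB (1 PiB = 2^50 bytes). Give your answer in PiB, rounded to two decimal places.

2.782 PB = 2.782 × 10^15 bytes = 2,782,000,000,000,000 bytes
1 PiB = 1,125,899,906,842,624 bytes
2,782,000,000,000,000 / 1,125,899,906,842,624 = 2.47 PiB

2.47 PiB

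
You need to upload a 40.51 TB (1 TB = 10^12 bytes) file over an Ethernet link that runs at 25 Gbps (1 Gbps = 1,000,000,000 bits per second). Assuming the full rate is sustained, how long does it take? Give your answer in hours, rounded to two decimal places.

40.51 TB = 40,510,000,000,000 bytes = 324,080,000,000,000 bits
25 Gbps = 25,000,000,000 bits/s
time = 324,080,000,000,000 / 25,000,000,000 = 12,963.2000 s
12,963.2000 s / 3600 = 3.60 hours

3.60 hours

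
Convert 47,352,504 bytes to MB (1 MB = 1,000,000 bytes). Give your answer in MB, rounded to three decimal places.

47.353 MB

47,352,504 bytes given.
1 MB = 10^6 bytes = 1,000,000 bytes
47,352,504 / 1,000,000 = 47.353 MB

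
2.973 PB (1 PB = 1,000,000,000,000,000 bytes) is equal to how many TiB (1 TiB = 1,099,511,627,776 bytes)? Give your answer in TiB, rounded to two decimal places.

2.973 PB × 1,000,000,000,000,000 bytes/PB = 2,973,000,000,000,000 bytes
1 TiB = 2^40 bytes = 1,099,511,627,776 bytes
2,973,000,000,000,000 / 1,099,511,627,776 = 2,703.93 TiB

2,703.93 TiB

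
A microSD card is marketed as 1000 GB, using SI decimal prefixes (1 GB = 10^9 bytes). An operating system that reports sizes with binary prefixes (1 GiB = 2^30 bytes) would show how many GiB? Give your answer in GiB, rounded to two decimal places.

931.32 GiB

1000 GB = 1000 × 10^9 bytes = 1,000,000,000,000 bytes
1 GiB = 2^30 bytes = 1,073,741,824 bytes
1,000,000,000,000 / 1,073,741,824 = 931.32 GiB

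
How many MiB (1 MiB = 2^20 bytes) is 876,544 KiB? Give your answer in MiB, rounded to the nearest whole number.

856 MiB

876,544 KiB × 1,024 bytes/KiB = 897,581,056 bytes
1 MiB = 2^20 bytes = 1,048,576 bytes
897,581,056 / 1,048,576 = 856 MiB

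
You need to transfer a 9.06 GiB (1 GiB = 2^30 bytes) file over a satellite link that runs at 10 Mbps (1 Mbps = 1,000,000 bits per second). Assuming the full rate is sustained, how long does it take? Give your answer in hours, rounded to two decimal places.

9.06 GiB = 9,728,100,925.44 bytes = 77,824,807,403.52 bits
10 Mbps = 10,000,000 bits/s
time = 77,824,807,403.52 / 10,000,000 = 7,782.4807 s
7,782.4807 s / 3600 = 2.16 hours

2.16 hours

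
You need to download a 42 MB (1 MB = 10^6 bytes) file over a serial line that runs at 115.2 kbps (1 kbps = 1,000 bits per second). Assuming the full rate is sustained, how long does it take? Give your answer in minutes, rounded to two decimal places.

48.61 minutes

42 MB = 42,000,000 bytes = 336,000,000 bits
115.2 kbps = 115,200 bits/s
time = 336,000,000 / 115,200 = 2,916.667 s
2,916.667 s / 60 = 48.61 minutes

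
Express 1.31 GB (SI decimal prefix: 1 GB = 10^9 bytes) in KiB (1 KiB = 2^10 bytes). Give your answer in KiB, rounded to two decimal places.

1.31 GB × 1,000,000,000 bytes/GB = 1,310,000,000 bytes
1 KiB = 2^10 bytes = 1,024 bytes
1,310,000,000 / 1,024 = 1,279,296.88 KiB

1,279,296.88 KiB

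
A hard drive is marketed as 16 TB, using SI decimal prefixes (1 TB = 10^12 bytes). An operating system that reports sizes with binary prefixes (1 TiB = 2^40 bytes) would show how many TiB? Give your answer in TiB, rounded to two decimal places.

16 TB = 16 × 10^12 bytes = 16,000,000,000,000 bytes
1 TiB = 1,099,511,627,776 bytes
16,000,000,000,000 / 1,099,511,627,776 = 14.55 TiB

14.55 TiB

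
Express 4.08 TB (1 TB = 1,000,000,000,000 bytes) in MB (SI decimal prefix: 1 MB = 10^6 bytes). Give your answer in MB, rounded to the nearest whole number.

4.08 TB = 4.08 × 10^12 bytes = 4,080,000,000,000 bytes
1 MB = 10^6 bytes = 1,000,000 bytes
4,080,000,000,000 / 1,000,000 = 4,080,000 MB

4,080,000 MB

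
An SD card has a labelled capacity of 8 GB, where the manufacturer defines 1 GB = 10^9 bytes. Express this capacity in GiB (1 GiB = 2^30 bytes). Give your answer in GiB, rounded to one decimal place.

7.5 GiB

8 GB = 8 × 10^9 bytes = 8,000,000,000 bytes
1 GiB = 1,073,741,824 bytes
8,000,000,000 / 1,073,741,824 = 7.5 GiB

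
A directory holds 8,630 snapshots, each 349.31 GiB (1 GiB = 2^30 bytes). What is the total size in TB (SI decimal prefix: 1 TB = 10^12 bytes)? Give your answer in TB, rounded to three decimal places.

Total = 8,630 × 349.31 GiB = 3014545.3 GiB
= 3014545.3 × 1,073,741,824 bytes = 3,236,843,368,952,627.2 bytes
1 TB = 1,000,000,000,000 bytes
3,236,843,368,952,627.2 / 1,000,000,000,000 = 3,236.843 TB

3,236.843 TB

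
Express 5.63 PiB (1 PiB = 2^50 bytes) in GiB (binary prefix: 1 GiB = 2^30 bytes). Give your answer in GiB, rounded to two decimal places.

5.63 PiB = 5.63 × 2^50 bytes = 6,338,816,475,523,973.12 bytes
1 GiB = 2^30 bytes = 1,073,741,824 bytes
6,338,816,475,523,973.12 / 1,073,741,824 = 5,903,482.88 GiB

5,903,482.88 GiB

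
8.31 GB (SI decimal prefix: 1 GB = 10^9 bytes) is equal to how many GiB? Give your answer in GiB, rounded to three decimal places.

7.739 GiB

8.31 GB = 8.31 × 10^9 bytes = 8,310,000,000 bytes
1 GiB = 2^30 bytes = 1,073,741,824 bytes
8,310,000,000 / 1,073,741,824 = 7.739 GiB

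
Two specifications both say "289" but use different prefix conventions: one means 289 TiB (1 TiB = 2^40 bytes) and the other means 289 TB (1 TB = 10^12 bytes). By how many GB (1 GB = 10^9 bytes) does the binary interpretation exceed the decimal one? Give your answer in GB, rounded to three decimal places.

289 TiB = 289 × 1,099,511,627,776 = 317,758,860,427,264 bytes
289 TB = 289 × 1,000,000,000,000 = 289,000,000,000,000 bytes
difference = 28,758,860,427,264 bytes
28,758,860,427,264 / 1,000,000,000 = 28,758.860 GB

28,758.860 GB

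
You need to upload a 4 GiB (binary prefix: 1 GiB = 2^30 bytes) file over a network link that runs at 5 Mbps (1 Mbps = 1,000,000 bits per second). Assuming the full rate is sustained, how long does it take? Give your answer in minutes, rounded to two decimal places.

114.53 minutes

4 GiB = 4,294,967,296 bytes = 34,359,738,368 bits
5 Mbps = 5,000,000 bits/s
time = 34,359,738,368 / 5,000,000 = 6,871.948 s
6,871.948 s / 60 = 114.53 minutes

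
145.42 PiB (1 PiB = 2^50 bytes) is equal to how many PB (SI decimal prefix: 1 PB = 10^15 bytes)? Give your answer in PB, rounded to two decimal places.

145.42 PiB = 145.42 × 2^50 bytes = 163,728,364,453,054,382.08 bytes
1 PB = 1,000,000,000,000,000 bytes
163,728,364,453,054,382.08 / 1,000,000,000,000,000 = 163.73 PB

163.73 PB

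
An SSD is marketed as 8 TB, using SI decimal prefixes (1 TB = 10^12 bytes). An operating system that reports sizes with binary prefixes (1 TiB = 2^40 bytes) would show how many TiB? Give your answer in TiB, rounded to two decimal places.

7.28 TiB

8 TB = 8 × 10^12 bytes = 8,000,000,000,000 bytes
1 TiB = 2^40 bytes = 1,099,511,627,776 bytes
8,000,000,000,000 / 1,099,511,627,776 = 7.28 TiB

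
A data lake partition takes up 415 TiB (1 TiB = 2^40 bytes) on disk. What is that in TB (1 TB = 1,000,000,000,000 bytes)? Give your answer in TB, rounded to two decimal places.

456.30 TB

415 TiB × 1,099,511,627,776 bytes/TiB = 456,297,325,527,040 bytes
1 TB = 10^12 bytes = 1,000,000,000,000 bytes
456,297,325,527,040 / 1,000,000,000,000 = 456.30 TB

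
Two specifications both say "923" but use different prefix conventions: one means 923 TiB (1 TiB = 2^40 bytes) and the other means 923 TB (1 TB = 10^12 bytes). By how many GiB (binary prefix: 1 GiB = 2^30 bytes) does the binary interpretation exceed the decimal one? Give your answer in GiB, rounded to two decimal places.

85,541.26 GiB

923 TiB = 923 × 1,099,511,627,776 = 1,014,849,232,437,248 bytes
923 TB = 923 × 1,000,000,000,000 = 923,000,000,000,000 bytes
difference = 91,849,232,437,248 bytes
91,849,232,437,248 / 1,073,741,824 = 85,541.26 GiB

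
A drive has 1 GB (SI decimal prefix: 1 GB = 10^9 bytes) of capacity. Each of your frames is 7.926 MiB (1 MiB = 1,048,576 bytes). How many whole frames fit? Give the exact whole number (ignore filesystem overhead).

120

Capacity: 1 GB = 1,000,000,000 bytes
Per item: 7.926 MiB = 8,311,013.376 bytes
⌊1,000,000,000 / 8,311,013.376⌋ = 120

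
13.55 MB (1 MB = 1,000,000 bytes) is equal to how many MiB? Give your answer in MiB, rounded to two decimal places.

12.92 MiB

13.55 MB = 13.55 × 10^6 bytes = 13,550,000 bytes
1 MiB = 1,048,576 bytes
13,550,000 / 1,048,576 = 12.92 MiB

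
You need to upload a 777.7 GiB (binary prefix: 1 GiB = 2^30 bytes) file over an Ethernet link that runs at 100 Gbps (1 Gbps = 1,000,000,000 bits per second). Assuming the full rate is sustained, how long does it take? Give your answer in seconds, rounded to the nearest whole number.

777.7 GiB = 835,049,016,524.8 bytes = 6,680,392,132,198.4 bits
100 Gbps = 100,000,000,000 bits/s
time = 6,680,392,132,198.4 / 100,000,000,000 = 67 s

67 seconds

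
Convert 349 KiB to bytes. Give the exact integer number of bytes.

349 × 1,024 = 357,376 bytes  (1 KiB = 2^10 bytes)

357,376 bytes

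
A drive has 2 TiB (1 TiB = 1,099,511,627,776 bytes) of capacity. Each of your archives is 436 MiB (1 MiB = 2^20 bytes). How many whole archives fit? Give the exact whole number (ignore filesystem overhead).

4,809

Capacity: 2 TiB = 2,199,023,255,552 bytes
Per item: 436 MiB = 457,179,136 bytes
⌊2,199,023,255,552 / 457,179,136⌋ = 4,809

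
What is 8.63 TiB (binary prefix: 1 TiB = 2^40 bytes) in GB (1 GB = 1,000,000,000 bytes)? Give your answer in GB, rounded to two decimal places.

9,488.79 GB

8.63 TiB = 8.63 × 2^40 bytes = 9,488,785,347,706.88 bytes
1 GB = 10^9 bytes = 1,000,000,000 bytes
9,488,785,347,706.88 / 1,000,000,000 = 9,488.79 GB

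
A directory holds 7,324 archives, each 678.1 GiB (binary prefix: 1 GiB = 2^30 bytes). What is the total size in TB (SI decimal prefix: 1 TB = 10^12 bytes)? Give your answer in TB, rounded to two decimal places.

Total = 7,324 × 678.1 GiB = 4966404.4 GiB
= 4966404.4 × 1,073,741,824 bytes = 5,332,636,119,177,625.6 bytes
1 TB = 1,000,000,000,000 bytes
5,332,636,119,177,625.6 / 1,000,000,000,000 = 5,332.64 TB

5,332.64 TB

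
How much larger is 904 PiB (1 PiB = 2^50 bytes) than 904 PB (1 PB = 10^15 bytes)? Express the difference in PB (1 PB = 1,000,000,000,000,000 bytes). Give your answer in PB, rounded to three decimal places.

113.814 PB

904 PiB = 904 × 1,125,899,906,842,624 = 1,017,813,515,785,732,096 bytes
904 PB = 904 × 1,000,000,000,000,000 = 904,000,000,000,000,000 bytes
difference = 113,813,515,785,732,096 bytes
113,813,515,785,732,096 / 1,000,000,000,000,000 = 113.814 PB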